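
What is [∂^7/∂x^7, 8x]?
56\frac{d^{6}}{dx^{6}}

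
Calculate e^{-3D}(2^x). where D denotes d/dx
2^{x - 3}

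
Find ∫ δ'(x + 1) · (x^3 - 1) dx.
-3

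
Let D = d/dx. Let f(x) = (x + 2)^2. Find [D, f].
2 x + 4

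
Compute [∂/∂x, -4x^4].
- 16 x^{3}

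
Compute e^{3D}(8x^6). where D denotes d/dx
8 x^{6} + 144 x^{5} + 1080 x^{4} + 4320 x^{3} + 9720 x^{2} + 11664 x + 5832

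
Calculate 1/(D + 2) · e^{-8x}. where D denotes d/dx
- \frac{e^{- 8 x}}{6}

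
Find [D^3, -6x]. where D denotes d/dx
-18D^{2}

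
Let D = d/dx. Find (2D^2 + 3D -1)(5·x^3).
5 x \left(- x^{2} + 9 x + 12\right)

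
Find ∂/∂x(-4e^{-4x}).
16 e^{- 4 x}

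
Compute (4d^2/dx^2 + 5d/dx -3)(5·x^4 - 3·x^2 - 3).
- 15 x^{4} + 100 x^{3} + 249 x^{2} - 30 x - 15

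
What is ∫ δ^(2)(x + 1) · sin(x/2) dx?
\frac{\sin{\left(\frac{1}{2} \right)}}{4}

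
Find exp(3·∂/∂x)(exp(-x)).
e^{- x - 3}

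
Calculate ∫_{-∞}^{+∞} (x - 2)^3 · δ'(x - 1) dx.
-3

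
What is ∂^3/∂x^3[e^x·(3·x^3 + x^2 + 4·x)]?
\left(3 x^{3} + 28 x^{2} + 64 x + 36\right) e^{x}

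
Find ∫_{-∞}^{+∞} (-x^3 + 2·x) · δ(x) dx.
0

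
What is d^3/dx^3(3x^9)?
1512 x^{6}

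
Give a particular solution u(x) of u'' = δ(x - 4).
\frac{|x - 4|}{2}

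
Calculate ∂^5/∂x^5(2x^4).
0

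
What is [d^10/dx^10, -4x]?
-40\frac{d^{9}}{dx^{9}}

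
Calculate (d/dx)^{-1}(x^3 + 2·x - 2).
\frac{x^{4}}{4} + x^{2} - 2 x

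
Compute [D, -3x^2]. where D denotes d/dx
- 6 x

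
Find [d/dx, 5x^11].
55 x^{10}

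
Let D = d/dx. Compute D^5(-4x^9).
- 60480 x^{4}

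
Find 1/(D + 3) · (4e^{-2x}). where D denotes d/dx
4 e^{- 2 x}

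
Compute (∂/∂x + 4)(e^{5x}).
9 e^{5 x}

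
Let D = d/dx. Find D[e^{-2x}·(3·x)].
3 \left(1 - 2 x\right) e^{- 2 x}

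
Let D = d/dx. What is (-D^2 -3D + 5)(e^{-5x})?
- 5 e^{- 5 x}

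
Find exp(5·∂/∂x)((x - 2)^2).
x^{2} + 6 x + 9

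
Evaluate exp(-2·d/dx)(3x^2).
3 x^{2} - 12 x + 12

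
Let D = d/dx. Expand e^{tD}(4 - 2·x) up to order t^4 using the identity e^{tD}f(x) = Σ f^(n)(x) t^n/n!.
- 2 t - 2 x + 4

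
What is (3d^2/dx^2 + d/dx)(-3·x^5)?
15 x^{3} \left(- x - 12\right)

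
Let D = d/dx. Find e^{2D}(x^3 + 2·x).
x^{3} + 6 x^{2} + 14 x + 12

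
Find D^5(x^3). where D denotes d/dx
0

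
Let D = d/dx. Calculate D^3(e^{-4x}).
- 64 e^{- 4 x}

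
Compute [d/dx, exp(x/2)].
\frac{e^{\frac{x}{2}}}{2}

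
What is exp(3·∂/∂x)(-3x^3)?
- 3 x^{3} - 27 x^{2} - 81 x - 81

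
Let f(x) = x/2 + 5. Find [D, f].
\frac{1}{2}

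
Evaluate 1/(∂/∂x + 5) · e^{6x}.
\frac{e^{6 x}}{11}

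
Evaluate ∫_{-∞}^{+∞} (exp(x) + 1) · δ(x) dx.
2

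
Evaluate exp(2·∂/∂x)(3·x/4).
\frac{3 x}{4} + \frac{3}{2}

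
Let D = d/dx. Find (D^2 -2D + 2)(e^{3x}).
5 e^{3 x}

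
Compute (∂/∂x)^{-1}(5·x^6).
\frac{5 x^{7}}{7}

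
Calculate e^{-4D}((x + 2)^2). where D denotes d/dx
x^{2} - 4 x + 4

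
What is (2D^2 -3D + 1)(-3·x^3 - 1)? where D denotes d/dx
- 3 x^{3} + 27 x^{2} - 36 x - 1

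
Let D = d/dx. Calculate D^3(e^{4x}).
64 e^{4 x}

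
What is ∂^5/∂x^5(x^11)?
55440 x^{6}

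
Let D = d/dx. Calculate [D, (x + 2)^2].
2 x + 4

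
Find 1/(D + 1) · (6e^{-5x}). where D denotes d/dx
- \frac{3 e^{- 5 x}}{2}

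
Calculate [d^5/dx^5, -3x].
-15\frac{d^{4}}{dx^{4}}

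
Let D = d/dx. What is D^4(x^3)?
0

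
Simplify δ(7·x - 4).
\frac{\delta(x - 4/7)}{7}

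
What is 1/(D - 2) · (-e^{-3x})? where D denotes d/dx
\frac{e^{- 3 x}}{5}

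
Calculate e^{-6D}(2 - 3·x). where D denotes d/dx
20 - 3 x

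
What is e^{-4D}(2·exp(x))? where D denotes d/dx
2 e^{x - 4}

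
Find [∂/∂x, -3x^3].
- 9 x^{2}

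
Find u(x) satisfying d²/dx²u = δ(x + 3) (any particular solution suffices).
\frac{|x + 3|}{2}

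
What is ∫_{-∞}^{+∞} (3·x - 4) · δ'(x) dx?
-3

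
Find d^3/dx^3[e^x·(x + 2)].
\left(x + 5\right) e^{x}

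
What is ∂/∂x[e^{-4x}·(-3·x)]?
3 \left(4 x - 1\right) e^{- 4 x}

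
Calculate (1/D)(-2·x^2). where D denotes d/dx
- \frac{2 x^{3}}{3}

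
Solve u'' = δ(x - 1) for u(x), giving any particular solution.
\frac{|x - 1|}{2}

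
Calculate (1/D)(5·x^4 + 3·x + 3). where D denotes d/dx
x^{5} + \frac{3 x^{2}}{2} + 3 x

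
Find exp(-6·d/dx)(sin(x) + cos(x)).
\sqrt{2} \cos{\left(- x + \frac{\pi}{4} + 6 \right)}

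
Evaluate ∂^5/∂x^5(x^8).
6720 x^{3}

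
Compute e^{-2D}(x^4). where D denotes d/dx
x^{4} - 8 x^{3} + 24 x^{2} - 32 x + 16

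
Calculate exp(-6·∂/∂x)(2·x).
2 x - 12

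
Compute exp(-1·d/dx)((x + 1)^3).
x^{3}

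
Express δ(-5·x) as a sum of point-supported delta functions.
\frac{\delta(x)}{5}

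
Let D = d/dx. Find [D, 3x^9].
27 x^{8}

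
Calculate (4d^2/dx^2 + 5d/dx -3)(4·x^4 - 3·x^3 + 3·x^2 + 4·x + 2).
- 12 x^{4} + 89 x^{3} + 138 x^{2} - 54 x + 38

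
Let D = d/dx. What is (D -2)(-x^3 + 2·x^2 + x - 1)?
2 x^{3} - 7 x^{2} + 2 x + 3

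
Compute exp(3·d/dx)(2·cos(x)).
2 \cos{\left(x + 3 \right)}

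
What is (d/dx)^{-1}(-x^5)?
- \frac{x^{6}}{6}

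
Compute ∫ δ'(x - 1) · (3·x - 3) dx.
-3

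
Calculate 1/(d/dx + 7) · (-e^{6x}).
- \frac{e^{6 x}}{13}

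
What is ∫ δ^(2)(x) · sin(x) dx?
0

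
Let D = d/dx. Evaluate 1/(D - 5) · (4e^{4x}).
- 4 e^{4 x}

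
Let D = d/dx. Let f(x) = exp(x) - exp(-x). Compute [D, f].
2 \cosh{\left(x \right)}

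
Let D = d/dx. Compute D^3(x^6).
120 x^{3}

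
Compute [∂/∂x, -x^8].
- 8 x^{7}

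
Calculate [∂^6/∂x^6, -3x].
-18\frac{d^{5}}{dx^{5}}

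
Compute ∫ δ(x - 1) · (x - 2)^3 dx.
-1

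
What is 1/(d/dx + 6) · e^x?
\frac{e^{x}}{7}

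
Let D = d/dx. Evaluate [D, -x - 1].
-1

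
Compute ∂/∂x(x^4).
4 x^{3}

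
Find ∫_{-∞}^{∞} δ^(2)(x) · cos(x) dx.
-1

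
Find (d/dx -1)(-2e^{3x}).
- 4 e^{3 x}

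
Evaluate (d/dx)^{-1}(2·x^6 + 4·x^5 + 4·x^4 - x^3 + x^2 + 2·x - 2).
\frac{2 x^{7}}{7} + \frac{2 x^{6}}{3} + \frac{4 x^{5}}{5} - \frac{x^{4}}{4} + \frac{x^{3}}{3} + x^{2} - 2 x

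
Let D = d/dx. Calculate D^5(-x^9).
- 15120 x^{4}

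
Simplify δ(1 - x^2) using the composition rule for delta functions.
\frac{\delta(x - 1) + \delta(x + 1)}{2}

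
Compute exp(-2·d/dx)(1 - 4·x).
9 - 4 x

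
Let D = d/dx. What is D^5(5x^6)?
3600 x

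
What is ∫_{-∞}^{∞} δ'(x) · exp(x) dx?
-1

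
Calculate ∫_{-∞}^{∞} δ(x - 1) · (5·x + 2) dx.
7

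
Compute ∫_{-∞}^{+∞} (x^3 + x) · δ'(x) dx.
-1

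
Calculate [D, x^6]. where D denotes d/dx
6 x^{5}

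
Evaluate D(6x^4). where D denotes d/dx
24 x^{3}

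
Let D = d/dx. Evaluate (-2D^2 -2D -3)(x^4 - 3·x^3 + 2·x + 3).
- 3 x^{4} + x^{3} - 6 x^{2} + 30 x - 13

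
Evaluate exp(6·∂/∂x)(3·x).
3 x + 18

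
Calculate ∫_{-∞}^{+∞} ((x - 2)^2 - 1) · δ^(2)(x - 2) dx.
2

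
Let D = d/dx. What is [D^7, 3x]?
21D^{6}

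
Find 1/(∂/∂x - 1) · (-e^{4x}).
- \frac{e^{4 x}}{3}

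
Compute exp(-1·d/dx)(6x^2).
6 x^{2} - 12 x + 6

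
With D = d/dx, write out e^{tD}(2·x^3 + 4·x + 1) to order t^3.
2 t^{3} + 6 t^{2} x + 2 t \left(3 x^{2} + 2\right) + 2 x^{3} + 4 x + 1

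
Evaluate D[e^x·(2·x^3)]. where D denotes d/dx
2 x^{2} \left(x + 3\right) e^{x}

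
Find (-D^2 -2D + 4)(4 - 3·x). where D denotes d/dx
22 - 12 x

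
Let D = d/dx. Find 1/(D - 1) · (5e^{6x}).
e^{6 x}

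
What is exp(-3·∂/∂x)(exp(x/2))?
e^{\frac{x}{2} - \frac{3}{2}}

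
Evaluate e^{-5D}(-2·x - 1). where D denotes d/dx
9 - 2 x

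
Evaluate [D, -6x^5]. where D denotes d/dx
- 30 x^{4}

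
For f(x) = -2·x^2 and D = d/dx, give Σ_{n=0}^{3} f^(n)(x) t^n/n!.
- 2 t^{2} - 4 t x - 2 x^{2}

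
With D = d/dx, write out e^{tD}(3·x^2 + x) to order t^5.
3 t^{2} + t \left(6 x + 1\right) + 3 x^{2} + x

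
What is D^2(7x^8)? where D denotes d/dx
392 x^{6}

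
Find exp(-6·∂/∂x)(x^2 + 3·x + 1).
x^{2} - 9 x + 19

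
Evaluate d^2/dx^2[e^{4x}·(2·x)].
\left(32 x + 16\right) e^{4 x}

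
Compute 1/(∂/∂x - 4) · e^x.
- \frac{e^{x}}{3}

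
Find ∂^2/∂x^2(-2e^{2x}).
- 8 e^{2 x}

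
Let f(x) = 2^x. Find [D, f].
2^{x} \log{\left(2 \right)}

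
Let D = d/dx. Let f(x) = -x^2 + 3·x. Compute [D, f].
3 - 2 x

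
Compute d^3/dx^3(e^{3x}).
27 e^{3 x}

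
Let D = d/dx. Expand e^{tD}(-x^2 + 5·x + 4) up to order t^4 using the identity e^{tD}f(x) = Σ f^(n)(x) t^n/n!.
- t^{2} - t \left(2 x - 5\right) - x^{2} + 5 x + 4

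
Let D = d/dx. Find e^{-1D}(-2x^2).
- 2 x^{2} + 4 x - 2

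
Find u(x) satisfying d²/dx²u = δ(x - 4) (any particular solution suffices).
\frac{|x - 4|}{2}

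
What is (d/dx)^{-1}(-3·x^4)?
- \frac{3 x^{5}}{5}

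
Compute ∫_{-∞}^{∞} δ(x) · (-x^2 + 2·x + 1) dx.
1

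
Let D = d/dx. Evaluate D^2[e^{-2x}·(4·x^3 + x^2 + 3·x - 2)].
2 \left(8 x^{3} - 22 x^{2} + 14 x - 9\right) e^{- 2 x}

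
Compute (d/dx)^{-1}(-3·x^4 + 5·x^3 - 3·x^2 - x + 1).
- \frac{3 x^{5}}{5} + \frac{5 x^{4}}{4} - x^{3} - \frac{x^{2}}{2} + x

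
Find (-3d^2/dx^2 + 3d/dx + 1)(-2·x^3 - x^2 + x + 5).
- 2 x^{3} - 19 x^{2} + 31 x + 14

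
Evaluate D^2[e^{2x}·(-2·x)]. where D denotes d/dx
8 \left(- x - 1\right) e^{2 x}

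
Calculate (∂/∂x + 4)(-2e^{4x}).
- 16 e^{4 x}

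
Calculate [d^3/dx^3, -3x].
-9\frac{d^{2}}{dx^{2}}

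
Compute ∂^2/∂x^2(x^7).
42 x^{5}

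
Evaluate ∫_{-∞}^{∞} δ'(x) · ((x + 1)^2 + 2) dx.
-2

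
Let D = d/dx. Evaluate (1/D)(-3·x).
- \frac{3 x^{2}}{2}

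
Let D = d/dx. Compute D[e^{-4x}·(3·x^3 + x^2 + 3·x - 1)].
\left(- 12 x^{3} + 5 x^{2} - 10 x + 7\right) e^{- 4 x}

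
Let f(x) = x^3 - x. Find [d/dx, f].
3 x^{2} - 1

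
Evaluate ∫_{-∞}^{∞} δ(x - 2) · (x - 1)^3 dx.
1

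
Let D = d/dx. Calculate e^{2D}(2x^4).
2 x^{4} + 16 x^{3} + 48 x^{2} + 64 x + 32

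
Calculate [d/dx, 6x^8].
48 x^{7}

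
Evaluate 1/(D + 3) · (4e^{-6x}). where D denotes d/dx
- \frac{4 e^{- 6 x}}{3}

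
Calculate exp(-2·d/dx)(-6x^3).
- 6 x^{3} + 36 x^{2} - 72 x + 48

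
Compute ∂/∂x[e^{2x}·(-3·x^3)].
x^{2} \left(- 6 x - 9\right) e^{2 x}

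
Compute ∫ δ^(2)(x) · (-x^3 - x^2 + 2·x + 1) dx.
-2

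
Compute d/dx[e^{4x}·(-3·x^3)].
x^{2} \left(- 12 x - 9\right) e^{4 x}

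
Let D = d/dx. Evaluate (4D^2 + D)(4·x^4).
16 x^{2} \left(x + 12\right)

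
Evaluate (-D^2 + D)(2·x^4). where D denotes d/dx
8 x^{2} \left(x - 3\right)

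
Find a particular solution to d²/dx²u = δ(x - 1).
\frac{|x - 1|}{2}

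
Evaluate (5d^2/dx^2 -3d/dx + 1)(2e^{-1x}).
18 e^{- x}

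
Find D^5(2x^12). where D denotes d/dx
190080 x^{7}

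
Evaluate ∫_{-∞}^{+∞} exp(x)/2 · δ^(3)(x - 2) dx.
- \frac{e^{2}}{2}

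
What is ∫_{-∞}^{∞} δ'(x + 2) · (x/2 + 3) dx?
- \frac{1}{2}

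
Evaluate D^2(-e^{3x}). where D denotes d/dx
- 9 e^{3 x}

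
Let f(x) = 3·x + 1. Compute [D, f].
3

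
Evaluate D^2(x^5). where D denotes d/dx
20 x^{3}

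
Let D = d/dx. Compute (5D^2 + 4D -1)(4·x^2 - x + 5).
- 4 x^{2} + 33 x + 31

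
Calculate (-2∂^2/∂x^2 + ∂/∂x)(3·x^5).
15 x^{3} \left(x - 8\right)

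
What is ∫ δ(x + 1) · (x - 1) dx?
-2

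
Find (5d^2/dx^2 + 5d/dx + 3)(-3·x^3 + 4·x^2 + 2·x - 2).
- 9 x^{3} - 33 x^{2} - 44 x + 44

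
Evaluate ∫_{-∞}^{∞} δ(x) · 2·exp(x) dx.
2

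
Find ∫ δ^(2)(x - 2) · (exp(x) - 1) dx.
e^{2}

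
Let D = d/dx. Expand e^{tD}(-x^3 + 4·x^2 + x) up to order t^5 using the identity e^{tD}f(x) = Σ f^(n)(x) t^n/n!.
- t^{3} + t^{2} \left(4 - 3 x\right) + t \left(- 3 x^{2} + 8 x + 1\right) - x^{3} + 4 x^{2} + x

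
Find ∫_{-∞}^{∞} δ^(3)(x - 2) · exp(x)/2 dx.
- \frac{e^{2}}{2}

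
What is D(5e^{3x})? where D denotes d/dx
15 e^{3 x}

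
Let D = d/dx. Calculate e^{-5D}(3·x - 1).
3 x - 16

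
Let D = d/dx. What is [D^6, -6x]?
-36D^{5}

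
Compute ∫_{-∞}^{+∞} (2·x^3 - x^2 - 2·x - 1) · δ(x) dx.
-1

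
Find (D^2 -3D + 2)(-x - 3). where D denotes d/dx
- 2 x - 3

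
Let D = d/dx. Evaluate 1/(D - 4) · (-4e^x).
\frac{4 e^{x}}{3}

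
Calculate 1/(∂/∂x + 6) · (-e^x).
- \frac{e^{x}}{7}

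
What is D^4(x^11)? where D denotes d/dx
7920 x^{7}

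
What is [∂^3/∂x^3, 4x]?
12\frac{d^{2}}{dx^{2}}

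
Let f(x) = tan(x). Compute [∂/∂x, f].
\frac{1}{\cos^{2}{\left(x \right)}}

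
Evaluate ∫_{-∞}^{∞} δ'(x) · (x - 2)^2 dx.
4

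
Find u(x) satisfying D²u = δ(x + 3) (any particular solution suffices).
\frac{|x + 3|}{2}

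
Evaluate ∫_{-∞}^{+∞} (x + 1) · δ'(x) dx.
-1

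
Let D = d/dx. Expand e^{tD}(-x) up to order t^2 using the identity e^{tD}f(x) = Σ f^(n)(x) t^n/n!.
- t - x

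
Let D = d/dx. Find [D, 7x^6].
42 x^{5}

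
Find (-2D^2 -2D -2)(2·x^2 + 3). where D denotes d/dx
- 4 x^{2} - 8 x - 14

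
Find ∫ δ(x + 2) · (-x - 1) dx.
1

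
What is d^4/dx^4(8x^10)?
40320 x^{6}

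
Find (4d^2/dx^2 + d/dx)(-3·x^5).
15 x^{3} \left(- x - 16\right)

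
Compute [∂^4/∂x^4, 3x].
12\frac{d^{3}}{dx^{3}}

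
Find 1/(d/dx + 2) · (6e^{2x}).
\frac{3 e^{2 x}}{2}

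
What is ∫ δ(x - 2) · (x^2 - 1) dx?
3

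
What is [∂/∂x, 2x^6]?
12 x^{5}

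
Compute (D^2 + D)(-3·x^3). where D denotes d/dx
9 x \left(- x - 2\right)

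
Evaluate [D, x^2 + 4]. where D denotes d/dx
2 x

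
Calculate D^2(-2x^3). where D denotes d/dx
- 12 x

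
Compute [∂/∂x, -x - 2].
-1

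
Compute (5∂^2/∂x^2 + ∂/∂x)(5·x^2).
10 x + 50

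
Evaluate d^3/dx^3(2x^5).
120 x^{2}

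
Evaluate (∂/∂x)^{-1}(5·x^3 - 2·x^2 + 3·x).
\frac{5 x^{4}}{4} - \frac{2 x^{3}}{3} + \frac{3 x^{2}}{2}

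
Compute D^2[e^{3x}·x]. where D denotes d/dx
\left(9 x + 6\right) e^{3 x}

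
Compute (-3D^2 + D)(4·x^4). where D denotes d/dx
16 x^{2} \left(x - 9\right)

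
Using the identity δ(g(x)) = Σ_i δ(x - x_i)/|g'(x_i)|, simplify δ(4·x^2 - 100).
\frac{\delta(x - 5) + \delta(x + 5)}{40}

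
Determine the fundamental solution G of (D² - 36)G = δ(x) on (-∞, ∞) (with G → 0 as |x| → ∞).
-\frac{e^{-6|x|}}{12}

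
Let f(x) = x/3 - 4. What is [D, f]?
\frac{1}{3}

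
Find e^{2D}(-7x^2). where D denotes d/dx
- 7 x^{2} - 28 x - 28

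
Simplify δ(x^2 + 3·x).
\frac{\delta(x + 3) + \delta(x)}{3}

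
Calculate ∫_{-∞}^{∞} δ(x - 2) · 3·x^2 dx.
12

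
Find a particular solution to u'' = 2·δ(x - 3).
|x - 3|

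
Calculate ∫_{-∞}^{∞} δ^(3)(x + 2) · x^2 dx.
0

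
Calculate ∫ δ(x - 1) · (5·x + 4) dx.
9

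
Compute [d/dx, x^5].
5 x^{4}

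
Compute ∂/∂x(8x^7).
56 x^{6}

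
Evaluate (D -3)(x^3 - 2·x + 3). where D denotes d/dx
- 3 x^{3} + 3 x^{2} + 6 x - 11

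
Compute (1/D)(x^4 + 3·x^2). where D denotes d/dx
\frac{x^{5}}{5} + x^{3}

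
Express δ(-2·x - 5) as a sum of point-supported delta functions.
\frac{\delta(x + 5/2)}{2}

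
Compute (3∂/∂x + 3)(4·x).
12 x + 12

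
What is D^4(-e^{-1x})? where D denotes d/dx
- e^{- x}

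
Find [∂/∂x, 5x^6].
30 x^{5}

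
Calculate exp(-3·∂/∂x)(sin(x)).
\sin{\left(x - 3 \right)}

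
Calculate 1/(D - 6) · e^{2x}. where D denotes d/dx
- \frac{e^{2 x}}{4}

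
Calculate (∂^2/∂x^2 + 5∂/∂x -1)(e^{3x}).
23 e^{3 x}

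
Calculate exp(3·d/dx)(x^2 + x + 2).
x^{2} + 7 x + 14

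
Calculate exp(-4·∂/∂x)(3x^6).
3 x^{6} - 72 x^{5} + 720 x^{4} - 3840 x^{3} + 11520 x^{2} - 18432 x + 12288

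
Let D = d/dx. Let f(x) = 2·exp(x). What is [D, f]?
2 e^{x}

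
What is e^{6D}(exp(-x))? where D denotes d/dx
e^{- x - 6}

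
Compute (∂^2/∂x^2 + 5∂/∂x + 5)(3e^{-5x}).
15 e^{- 5 x}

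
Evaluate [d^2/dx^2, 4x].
8\frac{d}{dx}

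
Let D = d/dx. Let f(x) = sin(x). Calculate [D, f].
\cos{\left(x \right)}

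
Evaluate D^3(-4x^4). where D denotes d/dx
- 96 x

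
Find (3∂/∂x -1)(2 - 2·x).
2 x - 8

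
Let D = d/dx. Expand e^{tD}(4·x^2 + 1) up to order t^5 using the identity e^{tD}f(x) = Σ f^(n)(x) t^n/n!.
4 t^{2} + 8 t x + 4 x^{2} + 1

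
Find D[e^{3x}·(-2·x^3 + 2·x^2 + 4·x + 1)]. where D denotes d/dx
\left(- 6 x^{3} + 16 x + 7\right) e^{3 x}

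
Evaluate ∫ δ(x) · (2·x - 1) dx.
-1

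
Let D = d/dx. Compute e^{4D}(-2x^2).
- 2 x^{2} - 16 x - 32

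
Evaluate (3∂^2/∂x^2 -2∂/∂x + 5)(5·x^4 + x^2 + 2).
25 x^{4} - 40 x^{3} + 185 x^{2} - 4 x + 16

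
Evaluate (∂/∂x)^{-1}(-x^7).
- \frac{x^{8}}{8}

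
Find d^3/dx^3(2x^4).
48 x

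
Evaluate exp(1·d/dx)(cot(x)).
\cot{\left(x + 1 \right)}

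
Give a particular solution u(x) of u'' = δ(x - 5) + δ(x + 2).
\frac{|x - 5|}{2} + \frac{|x + 2|}{2}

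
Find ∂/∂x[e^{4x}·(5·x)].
\left(20 x + 5\right) e^{4 x}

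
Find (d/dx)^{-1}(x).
\frac{x^{2}}{2}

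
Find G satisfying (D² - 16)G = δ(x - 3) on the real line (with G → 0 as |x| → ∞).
-\frac{e^{-4|x - 3|}}{8}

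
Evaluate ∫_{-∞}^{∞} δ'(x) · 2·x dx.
-2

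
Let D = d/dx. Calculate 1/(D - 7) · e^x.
- \frac{e^{x}}{6}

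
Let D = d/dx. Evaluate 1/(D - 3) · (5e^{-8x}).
- \frac{5 e^{- 8 x}}{11}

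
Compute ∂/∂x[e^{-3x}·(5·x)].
5 \left(1 - 3 x\right) e^{- 3 x}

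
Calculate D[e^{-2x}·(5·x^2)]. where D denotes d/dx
10 x \left(1 - x\right) e^{- 2 x}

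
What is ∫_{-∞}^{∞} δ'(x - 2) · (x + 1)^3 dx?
-27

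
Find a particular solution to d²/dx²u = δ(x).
\frac{|x|}{2}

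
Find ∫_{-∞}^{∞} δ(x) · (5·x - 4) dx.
-4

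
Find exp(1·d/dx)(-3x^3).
- 3 x^{3} - 9 x^{2} - 9 x - 3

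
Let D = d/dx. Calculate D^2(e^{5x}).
25 e^{5 x}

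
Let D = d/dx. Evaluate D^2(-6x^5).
- 120 x^{3}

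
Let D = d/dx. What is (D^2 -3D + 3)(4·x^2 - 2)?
12 x^{2} - 24 x + 2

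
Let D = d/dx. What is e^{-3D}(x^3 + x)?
x^{3} - 9 x^{2} + 28 x - 30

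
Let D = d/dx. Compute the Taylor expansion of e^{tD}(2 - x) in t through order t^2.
- t - x + 2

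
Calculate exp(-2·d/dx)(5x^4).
5 x^{4} - 40 x^{3} + 120 x^{2} - 160 x + 80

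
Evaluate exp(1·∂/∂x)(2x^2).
2 x^{2} + 4 x + 2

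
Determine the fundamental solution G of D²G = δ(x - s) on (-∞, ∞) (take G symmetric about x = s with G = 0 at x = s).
\frac{|x - s|}{2}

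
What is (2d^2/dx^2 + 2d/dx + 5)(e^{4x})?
45 e^{4 x}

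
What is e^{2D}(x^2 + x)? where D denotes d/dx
x^{2} + 5 x + 6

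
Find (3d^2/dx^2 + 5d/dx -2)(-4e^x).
- 24 e^{x}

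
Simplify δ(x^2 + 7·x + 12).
\frac{\delta(x + 3) + \delta(x + 4)}{1}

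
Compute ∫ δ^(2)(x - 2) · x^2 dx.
2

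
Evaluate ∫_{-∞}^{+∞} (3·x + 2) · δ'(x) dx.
-3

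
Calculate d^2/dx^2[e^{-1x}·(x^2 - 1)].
\left(x^{2} - 4 x + 1\right) e^{- x}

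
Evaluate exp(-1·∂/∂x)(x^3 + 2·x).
x^{3} - 3 x^{2} + 5 x - 3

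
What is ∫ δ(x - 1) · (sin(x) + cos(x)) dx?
\cos{\left(1 \right)} + \sin{\left(1 \right)}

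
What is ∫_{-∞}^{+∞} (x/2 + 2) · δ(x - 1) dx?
\frac{5}{2}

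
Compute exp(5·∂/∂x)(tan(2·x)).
\tan{\left(2 x + 10 \right)}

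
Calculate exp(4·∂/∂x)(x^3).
x^{3} + 12 x^{2} + 48 x + 64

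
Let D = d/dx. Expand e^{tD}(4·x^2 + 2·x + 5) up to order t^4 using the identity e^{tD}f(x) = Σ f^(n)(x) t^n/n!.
4 t^{2} + 2 t \left(4 x + 1\right) + 4 x^{2} + 2 x + 5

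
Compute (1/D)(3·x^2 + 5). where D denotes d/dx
x^{3} + 5 x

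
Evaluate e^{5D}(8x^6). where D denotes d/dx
8 x^{6} + 240 x^{5} + 3000 x^{4} + 20000 x^{3} + 75000 x^{2} + 150000 x + 125000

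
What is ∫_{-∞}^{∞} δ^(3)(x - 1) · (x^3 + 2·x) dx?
-6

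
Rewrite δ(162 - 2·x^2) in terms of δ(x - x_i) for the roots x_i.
\frac{\delta(x - 9) + \delta(x + 9)}{36}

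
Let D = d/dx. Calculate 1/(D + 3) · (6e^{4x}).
\frac{6 e^{4 x}}{7}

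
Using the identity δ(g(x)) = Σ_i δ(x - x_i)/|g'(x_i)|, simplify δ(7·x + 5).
\frac{\delta(x + 5/7)}{7}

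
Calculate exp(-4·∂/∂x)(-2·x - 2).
6 - 2 x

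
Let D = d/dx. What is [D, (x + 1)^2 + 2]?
2 x + 2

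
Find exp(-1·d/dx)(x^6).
x^{6} - 6 x^{5} + 15 x^{4} - 20 x^{3} + 15 x^{2} - 6 x + 1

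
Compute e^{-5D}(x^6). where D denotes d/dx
x^{6} - 30 x^{5} + 375 x^{4} - 2500 x^{3} + 9375 x^{2} - 18750 x + 15625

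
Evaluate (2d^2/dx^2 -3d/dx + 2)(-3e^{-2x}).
- 48 e^{- 2 x}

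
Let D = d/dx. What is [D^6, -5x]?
-30D^{5}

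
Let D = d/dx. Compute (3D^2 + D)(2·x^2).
4 x + 12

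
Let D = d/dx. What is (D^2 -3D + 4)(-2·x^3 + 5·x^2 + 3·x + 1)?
- 8 x^{3} + 38 x^{2} - 30 x + 5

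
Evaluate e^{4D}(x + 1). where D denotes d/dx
x + 5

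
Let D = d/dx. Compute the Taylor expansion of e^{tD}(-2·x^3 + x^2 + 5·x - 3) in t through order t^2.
t^{2} \left(1 - 6 x\right) + t \left(- 6 x^{2} + 2 x + 5\right) - 2 x^{3} + x^{2} + 5 x - 3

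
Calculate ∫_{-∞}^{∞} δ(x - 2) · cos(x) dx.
\cos{\left(2 \right)}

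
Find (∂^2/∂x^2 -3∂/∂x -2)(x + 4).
- 2 x - 11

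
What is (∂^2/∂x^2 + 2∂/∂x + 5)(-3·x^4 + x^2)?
- 15 x^{4} - 24 x^{3} - 31 x^{2} + 4 x + 2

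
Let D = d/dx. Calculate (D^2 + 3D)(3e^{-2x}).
- 6 e^{- 2 x}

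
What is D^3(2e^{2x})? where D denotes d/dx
16 e^{2 x}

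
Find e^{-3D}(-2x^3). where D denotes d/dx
- 2 x^{3} + 18 x^{2} - 54 x + 54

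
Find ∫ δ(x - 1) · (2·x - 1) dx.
1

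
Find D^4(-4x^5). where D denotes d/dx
- 480 x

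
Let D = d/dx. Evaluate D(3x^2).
6 x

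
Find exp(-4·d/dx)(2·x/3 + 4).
\frac{2 x}{3} + \frac{4}{3}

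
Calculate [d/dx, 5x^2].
10 x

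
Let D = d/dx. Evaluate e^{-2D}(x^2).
x^{2} - 4 x + 4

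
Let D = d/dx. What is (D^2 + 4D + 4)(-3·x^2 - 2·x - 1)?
- 12 x^{2} - 32 x - 18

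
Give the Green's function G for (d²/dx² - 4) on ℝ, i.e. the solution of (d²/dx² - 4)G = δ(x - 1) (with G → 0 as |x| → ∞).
-\frac{e^{-2|x - 1|}}{4}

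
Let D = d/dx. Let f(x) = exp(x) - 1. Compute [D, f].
e^{x}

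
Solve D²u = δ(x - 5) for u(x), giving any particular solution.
\frac{|x - 5|}{2}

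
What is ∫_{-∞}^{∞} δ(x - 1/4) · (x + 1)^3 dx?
\frac{125}{64}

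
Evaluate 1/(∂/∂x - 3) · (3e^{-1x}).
- \frac{3 e^{- x}}{4}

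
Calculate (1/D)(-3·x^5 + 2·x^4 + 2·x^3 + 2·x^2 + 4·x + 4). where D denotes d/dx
- \frac{x^{6}}{2} + \frac{2 x^{5}}{5} + \frac{x^{4}}{2} + \frac{2 x^{3}}{3} + 2 x^{2} + 4 x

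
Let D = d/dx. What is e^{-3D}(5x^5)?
5 x^{5} - 75 x^{4} + 450 x^{3} - 1350 x^{2} + 2025 x - 1215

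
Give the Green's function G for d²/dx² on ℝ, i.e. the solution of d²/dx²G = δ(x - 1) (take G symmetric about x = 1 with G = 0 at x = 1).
\frac{|x - 1|}{2}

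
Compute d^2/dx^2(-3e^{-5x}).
- 75 e^{- 5 x}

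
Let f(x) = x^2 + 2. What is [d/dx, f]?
2 x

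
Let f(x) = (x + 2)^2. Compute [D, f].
2 x + 4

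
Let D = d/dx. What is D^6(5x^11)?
1663200 x^{5}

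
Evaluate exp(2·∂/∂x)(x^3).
x^{3} + 6 x^{2} + 12 x + 8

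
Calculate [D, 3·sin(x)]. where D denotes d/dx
3 \cos{\left(x \right)}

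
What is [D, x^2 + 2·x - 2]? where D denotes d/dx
2 x + 2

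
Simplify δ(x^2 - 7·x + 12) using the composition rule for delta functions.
\frac{\delta(x - 3) + \delta(x - 4)}{1}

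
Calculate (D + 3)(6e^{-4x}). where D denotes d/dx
- 6 e^{- 4 x}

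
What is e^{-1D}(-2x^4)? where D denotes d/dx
- 2 x^{4} + 8 x^{3} - 12 x^{2} + 8 x - 2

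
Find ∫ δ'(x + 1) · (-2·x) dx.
2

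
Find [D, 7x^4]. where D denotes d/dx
28 x^{3}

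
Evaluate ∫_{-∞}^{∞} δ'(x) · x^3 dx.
0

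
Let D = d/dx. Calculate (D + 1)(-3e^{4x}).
- 15 e^{4 x}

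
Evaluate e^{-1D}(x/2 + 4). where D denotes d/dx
\frac{x}{2} + \frac{7}{2}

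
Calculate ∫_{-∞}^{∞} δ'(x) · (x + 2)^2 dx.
-4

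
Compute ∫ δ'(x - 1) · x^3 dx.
-3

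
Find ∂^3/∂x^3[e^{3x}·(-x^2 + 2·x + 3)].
\left(117 - 27 x^{2}\right) e^{3 x}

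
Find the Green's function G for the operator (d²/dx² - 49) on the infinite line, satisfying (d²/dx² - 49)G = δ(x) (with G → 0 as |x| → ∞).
-\frac{e^{-7|x|}}{14}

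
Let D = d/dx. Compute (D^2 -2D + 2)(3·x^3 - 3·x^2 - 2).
6 x^{3} - 24 x^{2} + 30 x - 10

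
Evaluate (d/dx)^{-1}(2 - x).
- \frac{x^{2}}{2} + 2 x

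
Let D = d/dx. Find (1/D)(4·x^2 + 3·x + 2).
\frac{4 x^{3}}{3} + \frac{3 x^{2}}{2} + 2 x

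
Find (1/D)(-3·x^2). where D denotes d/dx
- x^{3}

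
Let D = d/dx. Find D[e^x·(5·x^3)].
5 x^{2} \left(x + 3\right) e^{x}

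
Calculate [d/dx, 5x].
5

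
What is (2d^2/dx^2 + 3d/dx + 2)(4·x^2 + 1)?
8 x^{2} + 24 x + 18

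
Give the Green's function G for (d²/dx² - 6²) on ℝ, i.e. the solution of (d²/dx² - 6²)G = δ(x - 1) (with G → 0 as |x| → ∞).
-\frac{e^{-6|x - 1|}}{12}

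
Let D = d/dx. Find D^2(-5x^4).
- 60 x^{2}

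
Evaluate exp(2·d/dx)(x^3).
x^{3} + 6 x^{2} + 12 x + 8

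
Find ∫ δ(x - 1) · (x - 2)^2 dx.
1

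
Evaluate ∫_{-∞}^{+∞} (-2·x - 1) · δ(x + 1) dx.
1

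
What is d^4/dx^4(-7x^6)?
- 2520 x^{2}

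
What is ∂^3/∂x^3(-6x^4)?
- 144 x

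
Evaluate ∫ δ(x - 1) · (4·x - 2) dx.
2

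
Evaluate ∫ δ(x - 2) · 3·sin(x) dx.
3 \sin{\left(2 \right)}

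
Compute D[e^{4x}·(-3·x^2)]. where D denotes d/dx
6 x \left(- 2 x - 1\right) e^{4 x}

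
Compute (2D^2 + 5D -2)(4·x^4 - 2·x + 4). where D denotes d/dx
- 8 x^{4} + 80 x^{3} + 96 x^{2} + 4 x - 18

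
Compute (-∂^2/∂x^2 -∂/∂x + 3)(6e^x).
6 e^{x}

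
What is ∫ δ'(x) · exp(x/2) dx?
- \frac{1}{2}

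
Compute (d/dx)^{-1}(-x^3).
- \frac{x^{4}}{4}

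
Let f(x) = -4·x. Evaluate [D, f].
-4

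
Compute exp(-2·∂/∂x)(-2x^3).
- 2 x^{3} + 12 x^{2} - 24 x + 16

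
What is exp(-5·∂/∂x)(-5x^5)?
- 5 x^{5} + 125 x^{4} - 1250 x^{3} + 6250 x^{2} - 15625 x + 15625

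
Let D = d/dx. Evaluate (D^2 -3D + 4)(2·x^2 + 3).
8 x^{2} - 12 x + 16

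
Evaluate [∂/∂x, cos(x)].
- \sin{\left(x \right)}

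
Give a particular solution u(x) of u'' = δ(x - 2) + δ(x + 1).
\frac{|x - 2|}{2} + \frac{|x + 1|}{2}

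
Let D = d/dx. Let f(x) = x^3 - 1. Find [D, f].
3 x^{2}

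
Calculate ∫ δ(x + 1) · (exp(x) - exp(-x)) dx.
- 2 \sinh{\left(1 \right)}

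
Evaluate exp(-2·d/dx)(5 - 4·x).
13 - 4 x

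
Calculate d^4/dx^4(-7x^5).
- 840 x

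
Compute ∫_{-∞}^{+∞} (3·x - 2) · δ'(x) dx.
-3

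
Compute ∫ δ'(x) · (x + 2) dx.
-1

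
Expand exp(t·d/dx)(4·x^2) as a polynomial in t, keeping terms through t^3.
4 t^{2} + 8 t x + 4 x^{2}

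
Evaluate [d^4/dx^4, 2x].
8\frac{d^{3}}{dx^{3}}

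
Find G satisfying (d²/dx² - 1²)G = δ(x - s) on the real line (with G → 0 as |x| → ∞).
-\frac{e^{-|x-s|}}{2}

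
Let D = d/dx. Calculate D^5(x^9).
15120 x^{4}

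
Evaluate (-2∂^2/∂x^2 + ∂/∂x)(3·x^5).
15 x^{3} \left(x - 8\right)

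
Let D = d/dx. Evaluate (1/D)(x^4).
\frac{x^{5}}{5}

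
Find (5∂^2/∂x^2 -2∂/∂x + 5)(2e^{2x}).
42 e^{2 x}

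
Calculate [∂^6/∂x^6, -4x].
-24\frac{d^{5}}{dx^{5}}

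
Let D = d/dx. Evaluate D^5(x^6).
720 x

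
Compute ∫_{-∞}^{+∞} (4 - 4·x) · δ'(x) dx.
4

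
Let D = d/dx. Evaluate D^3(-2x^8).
- 672 x^{5}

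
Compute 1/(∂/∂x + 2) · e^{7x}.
\frac{e^{7 x}}{9}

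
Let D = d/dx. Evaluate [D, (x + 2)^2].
2 x + 4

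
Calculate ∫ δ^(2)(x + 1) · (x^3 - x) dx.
-6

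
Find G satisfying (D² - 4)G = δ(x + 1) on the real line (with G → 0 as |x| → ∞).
-\frac{e^{-2|x + 1|}}{4}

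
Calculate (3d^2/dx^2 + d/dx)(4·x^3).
12 x \left(x + 6\right)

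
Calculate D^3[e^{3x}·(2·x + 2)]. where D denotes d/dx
54 \left(x + 2\right) e^{3 x}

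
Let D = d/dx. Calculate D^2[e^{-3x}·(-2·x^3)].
6 x \left(- 3 x^{2} + 6 x - 2\right) e^{- 3 x}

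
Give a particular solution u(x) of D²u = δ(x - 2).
\frac{|x - 2|}{2}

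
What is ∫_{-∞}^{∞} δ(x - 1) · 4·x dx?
4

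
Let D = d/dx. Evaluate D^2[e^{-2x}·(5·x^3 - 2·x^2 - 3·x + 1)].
2 \left(10 x^{3} - 34 x^{2} + 17 x + 6\right) e^{- 2 x}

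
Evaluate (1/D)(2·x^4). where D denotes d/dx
\frac{2 x^{5}}{5}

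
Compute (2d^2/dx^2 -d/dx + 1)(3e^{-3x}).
66 e^{- 3 x}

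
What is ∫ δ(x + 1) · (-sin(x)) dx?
\sin{\left(1 \right)}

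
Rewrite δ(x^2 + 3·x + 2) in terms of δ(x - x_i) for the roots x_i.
\frac{\delta(x + 1) + \delta(x + 2)}{1}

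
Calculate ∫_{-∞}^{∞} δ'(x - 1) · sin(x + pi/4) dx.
- \cos{\left(\frac{\pi}{4} + 1 \right)}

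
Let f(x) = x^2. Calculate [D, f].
2 x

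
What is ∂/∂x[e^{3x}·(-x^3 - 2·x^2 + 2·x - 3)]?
\left(- 3 x^{3} - 9 x^{2} + 2 x - 7\right) e^{3 x}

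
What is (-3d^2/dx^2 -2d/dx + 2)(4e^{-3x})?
- 76 e^{- 3 x}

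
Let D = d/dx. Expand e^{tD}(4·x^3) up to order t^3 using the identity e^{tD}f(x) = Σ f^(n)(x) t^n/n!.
4 t^{3} + 12 t^{2} x + 12 t x^{2} + 4 x^{3}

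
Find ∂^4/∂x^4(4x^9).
12096 x^{5}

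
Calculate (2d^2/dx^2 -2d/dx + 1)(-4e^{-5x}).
- 244 e^{- 5 x}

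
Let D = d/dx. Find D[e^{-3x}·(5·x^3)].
15 x^{2} \left(1 - x\right) e^{- 3 x}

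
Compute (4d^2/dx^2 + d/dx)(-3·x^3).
9 x \left(- x - 8\right)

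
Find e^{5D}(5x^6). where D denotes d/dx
5 x^{6} + 150 x^{5} + 1875 x^{4} + 12500 x^{3} + 46875 x^{2} + 93750 x + 78125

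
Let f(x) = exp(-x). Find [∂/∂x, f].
- e^{- x}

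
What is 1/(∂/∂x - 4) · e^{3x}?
- e^{3 x}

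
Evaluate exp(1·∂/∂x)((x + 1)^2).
x^{2} + 4 x + 4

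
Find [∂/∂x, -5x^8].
- 40 x^{7}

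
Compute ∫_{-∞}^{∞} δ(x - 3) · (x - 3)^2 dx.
0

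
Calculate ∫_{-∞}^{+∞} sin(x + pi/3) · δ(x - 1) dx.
\sin{\left(1 + \frac{\pi}{3} \right)}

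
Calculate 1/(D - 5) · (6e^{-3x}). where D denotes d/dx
- \frac{3 e^{- 3 x}}{4}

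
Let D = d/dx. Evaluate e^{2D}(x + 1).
x + 3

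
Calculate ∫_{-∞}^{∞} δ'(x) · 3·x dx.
-3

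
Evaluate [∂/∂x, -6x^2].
- 12 x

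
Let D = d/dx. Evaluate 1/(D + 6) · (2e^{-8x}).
- e^{- 8 x}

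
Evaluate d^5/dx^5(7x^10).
211680 x^{5}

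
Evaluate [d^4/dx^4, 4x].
16\frac{d^{3}}{dx^{3}}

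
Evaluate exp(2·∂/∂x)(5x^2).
5 x^{2} + 20 x + 20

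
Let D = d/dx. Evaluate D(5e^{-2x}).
- 10 e^{- 2 x}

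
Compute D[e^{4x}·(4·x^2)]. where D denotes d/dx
8 x \left(2 x + 1\right) e^{4 x}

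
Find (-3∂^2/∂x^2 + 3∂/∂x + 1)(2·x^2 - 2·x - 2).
2 x^{2} + 10 x - 20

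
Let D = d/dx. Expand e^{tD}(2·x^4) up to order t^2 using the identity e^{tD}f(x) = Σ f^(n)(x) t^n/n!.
2 x^{2} \left(6 t^{2} + 4 t x + x^{2}\right)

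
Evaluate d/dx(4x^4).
16 x^{3}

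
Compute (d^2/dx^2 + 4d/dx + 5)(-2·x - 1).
- 10 x - 13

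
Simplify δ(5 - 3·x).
\frac{\delta(x - 5/3)}{3}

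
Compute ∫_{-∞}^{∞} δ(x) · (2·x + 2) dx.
2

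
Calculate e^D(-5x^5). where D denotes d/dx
- 5 x^{5} - 25 x^{4} - 50 x^{3} - 50 x^{2} - 25 x - 5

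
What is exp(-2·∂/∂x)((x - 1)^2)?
x^{2} - 6 x + 9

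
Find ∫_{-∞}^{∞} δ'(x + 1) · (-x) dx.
1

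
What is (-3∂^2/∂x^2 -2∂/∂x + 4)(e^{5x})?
- 81 e^{5 x}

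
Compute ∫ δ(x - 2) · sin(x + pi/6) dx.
\sin{\left(\frac{\pi}{6} + 2 \right)}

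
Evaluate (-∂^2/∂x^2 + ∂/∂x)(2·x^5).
10 x^{3} \left(x - 4\right)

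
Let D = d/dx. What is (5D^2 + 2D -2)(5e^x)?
25 e^{x}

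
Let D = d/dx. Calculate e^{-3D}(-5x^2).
- 5 x^{2} + 30 x - 45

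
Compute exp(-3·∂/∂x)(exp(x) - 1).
e^{x - 3} - 1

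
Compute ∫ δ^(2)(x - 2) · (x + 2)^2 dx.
2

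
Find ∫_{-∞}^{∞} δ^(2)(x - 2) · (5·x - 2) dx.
0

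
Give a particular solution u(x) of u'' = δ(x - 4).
\frac{|x - 4|}{2}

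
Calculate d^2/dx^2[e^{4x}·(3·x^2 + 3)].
\left(48 x^{2} + 48 x + 54\right) e^{4 x}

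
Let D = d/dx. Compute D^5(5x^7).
12600 x^{2}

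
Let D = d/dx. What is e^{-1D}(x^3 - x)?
x \left(x^{2} - 3 x + 2\right)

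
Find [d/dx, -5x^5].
- 25 x^{4}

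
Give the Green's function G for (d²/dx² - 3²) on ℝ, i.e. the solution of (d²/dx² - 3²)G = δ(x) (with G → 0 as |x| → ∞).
-\frac{e^{-3|x|}}{6}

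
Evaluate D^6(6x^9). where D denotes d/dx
362880 x^{3}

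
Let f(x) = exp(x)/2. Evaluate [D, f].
\frac{e^{x}}{2}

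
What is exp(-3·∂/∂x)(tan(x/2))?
\tan{\left(\frac{x}{2} - \frac{3}{2} \right)}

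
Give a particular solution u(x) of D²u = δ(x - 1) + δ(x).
\frac{|x - 1|}{2} + \frac{|x|}{2}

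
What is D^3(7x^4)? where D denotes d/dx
168 x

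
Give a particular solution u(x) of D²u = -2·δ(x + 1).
-|x + 1|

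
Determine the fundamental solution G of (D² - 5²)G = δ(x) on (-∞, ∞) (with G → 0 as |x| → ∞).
-\frac{e^{-5|x|}}{10}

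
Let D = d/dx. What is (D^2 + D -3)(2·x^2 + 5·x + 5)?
- 6 x^{2} - 11 x - 6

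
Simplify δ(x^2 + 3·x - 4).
\frac{\delta(x - 1) + \delta(x + 4)}{5}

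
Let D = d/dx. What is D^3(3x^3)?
18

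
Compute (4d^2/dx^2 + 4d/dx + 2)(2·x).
4 x + 8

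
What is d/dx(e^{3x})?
3 e^{3 x}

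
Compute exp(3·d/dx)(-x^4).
- x^{4} - 12 x^{3} - 54 x^{2} - 108 x - 81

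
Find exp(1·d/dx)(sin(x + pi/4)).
\sin{\left(x + \frac{\pi}{4} + 1 \right)}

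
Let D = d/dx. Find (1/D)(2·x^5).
\frac{x^{6}}{3}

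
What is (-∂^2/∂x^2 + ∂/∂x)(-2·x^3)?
6 x \left(2 - x\right)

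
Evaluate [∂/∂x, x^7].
7 x^{6}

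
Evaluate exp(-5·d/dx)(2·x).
2 x - 10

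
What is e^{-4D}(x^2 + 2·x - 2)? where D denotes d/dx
x^{2} - 6 x + 6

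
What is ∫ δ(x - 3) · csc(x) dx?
\csc{\left(3 \right)}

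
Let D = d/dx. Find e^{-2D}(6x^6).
6 x^{6} - 72 x^{5} + 360 x^{4} - 960 x^{3} + 1440 x^{2} - 1152 x + 384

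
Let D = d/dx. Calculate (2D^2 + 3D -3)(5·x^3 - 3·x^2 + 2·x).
- 15 x^{3} + 54 x^{2} + 36 x - 6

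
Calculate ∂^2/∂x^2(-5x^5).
- 100 x^{3}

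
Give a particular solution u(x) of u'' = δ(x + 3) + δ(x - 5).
\frac{|x + 3|}{2} + \frac{|x - 5|}{2}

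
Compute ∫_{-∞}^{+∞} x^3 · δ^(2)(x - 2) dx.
12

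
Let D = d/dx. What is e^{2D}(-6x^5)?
- 6 x^{5} - 60 x^{4} - 240 x^{3} - 480 x^{2} - 480 x - 192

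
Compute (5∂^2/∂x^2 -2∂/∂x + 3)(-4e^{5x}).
- 472 e^{5 x}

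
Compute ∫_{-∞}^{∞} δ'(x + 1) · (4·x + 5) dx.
-4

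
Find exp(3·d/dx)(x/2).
\frac{x}{2} + \frac{3}{2}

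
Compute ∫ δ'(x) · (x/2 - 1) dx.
- \frac{1}{2}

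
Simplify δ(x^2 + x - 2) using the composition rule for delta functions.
\frac{\delta(x + 2) + \delta(x - 1)}{3}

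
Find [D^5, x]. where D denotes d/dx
5D^{4}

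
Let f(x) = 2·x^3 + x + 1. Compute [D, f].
6 x^{2} + 1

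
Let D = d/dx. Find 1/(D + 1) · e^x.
\frac{e^{x}}{2}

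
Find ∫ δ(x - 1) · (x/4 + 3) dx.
\frac{13}{4}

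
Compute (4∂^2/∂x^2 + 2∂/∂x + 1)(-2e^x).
- 14 e^{x}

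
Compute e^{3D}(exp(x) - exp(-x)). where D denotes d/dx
2 \sinh{\left(x + 3 \right)}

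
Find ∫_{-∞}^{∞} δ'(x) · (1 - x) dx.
1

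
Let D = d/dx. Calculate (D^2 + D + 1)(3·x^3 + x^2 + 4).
3 x^{3} + 10 x^{2} + 20 x + 6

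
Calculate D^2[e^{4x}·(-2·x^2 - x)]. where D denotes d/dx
\left(- 32 x^{2} - 48 x - 12\right) e^{4 x}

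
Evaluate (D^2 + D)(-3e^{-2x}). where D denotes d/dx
- 6 e^{- 2 x}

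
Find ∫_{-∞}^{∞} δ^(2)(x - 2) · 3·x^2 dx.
6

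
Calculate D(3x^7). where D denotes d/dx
21 x^{6}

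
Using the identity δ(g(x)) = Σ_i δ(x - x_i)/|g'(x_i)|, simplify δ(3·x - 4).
\frac{\delta(x - 4/3)}{3}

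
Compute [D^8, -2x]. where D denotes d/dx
-16D^{7}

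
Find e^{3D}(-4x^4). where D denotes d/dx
- 4 x^{4} - 48 x^{3} - 216 x^{2} - 432 x - 324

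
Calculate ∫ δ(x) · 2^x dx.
1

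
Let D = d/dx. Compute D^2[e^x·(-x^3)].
- x \left(x^{2} + 6 x + 6\right) e^{x}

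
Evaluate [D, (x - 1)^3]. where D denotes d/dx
3 \left(x - 1\right)^{2}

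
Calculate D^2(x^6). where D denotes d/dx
30 x^{4}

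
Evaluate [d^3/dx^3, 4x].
12\frac{d^{2}}{dx^{2}}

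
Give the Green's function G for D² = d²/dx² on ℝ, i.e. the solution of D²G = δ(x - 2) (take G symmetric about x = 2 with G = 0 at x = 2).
\frac{|x - 2|}{2}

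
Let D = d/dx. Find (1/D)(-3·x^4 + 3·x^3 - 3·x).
- \frac{3 x^{5}}{5} + \frac{3 x^{4}}{4} - \frac{3 x^{2}}{2}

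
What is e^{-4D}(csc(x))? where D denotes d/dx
\csc{\left(x - 4 \right)}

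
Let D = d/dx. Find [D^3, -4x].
-12D^{2}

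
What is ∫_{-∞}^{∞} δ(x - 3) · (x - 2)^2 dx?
1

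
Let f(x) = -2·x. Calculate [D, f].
-2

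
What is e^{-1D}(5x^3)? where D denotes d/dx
5 x^{3} - 15 x^{2} + 15 x - 5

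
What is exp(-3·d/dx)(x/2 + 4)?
\frac{x}{2} + \frac{5}{2}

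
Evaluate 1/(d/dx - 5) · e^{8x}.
\frac{e^{8 x}}{3}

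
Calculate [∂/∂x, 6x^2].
12 x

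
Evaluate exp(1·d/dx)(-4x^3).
- 4 x^{3} - 12 x^{2} - 12 x - 4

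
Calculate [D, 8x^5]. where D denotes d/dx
40 x^{4}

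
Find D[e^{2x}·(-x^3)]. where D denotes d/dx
x^{2} \left(- 2 x - 3\right) e^{2 x}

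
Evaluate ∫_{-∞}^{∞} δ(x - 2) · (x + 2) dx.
4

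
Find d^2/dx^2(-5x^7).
- 210 x^{5}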